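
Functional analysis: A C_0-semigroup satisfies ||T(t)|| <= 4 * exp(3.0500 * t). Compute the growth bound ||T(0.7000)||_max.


||T(0.7000)|| <= 4 * exp(3.0500 * 0.7000)
= 4 * exp(2.1350)
= 4 * 8.4570
= 33.8282

33.8282


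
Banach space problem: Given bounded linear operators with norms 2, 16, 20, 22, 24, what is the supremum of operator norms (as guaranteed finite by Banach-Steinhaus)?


By the Uniform Boundedness Principle, the supremum of norms is finite.
sup_k ||T_k|| = max(2, 16, 20, 22, 24) = 24

24


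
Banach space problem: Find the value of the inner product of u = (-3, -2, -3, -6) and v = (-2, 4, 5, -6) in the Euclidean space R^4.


Computing the standard inner product <u, v> = sum u_i * v_i
= -3*-2 + -2*4 + -3*5 + -6*-6
= 6 + -8 + -15 + 36
= 19

19


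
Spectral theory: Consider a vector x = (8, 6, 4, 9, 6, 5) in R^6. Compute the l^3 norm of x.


The l^3 norm = (sum |x_i|^3)^(1/3)
Sum of 3th powers = 512 + 216 + 64 + 729 + 216 + 125 = 1862
||x||_3 = (1862)^(1/3) = 12.3025

12.3025


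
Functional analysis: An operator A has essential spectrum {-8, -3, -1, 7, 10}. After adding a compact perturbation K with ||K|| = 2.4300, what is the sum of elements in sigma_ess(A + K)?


By Weyl's theorem, the essential spectrum is invariant under compact perturbations.
sigma_ess(A + K) = sigma_ess(A) = {-8, -3, -1, 7, 10}
Sum = -8 + -3 + -1 + 7 + 10 = 5

5


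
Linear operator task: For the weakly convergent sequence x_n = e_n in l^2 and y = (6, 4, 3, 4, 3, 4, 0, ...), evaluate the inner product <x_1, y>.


x_1 = e_1 is the standard basis vector with 1 in position 1.
<x_1, y> = y_1 = 6
As n -> infinity, <x_n, y> -> 0, confirming weak convergence of (x_n) to 0.

6


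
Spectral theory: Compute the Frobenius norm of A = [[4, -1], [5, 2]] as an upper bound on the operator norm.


||A||_F^2 = sum a_ij^2
= 4^2 + (-1)^2 + 5^2 + 2^2
= 16 + 1 + 25 + 4 = 46
||A||_F = sqrt(46) = 6.7823

6.7823


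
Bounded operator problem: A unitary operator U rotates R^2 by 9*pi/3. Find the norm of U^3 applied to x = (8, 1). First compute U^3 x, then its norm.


U is a rotation by theta = 9*pi/3
U^3 = rotation by 3*theta = 27*pi/3 = 3*pi/3 (mod 2*pi)
cos(3*pi/3) = -1.0000, sin(3*pi/3) = 0.0000
U^3 x = (-1.0000 * 8 - 0.0000 * 1, 0.0000 * 8 + -1.0000 * 1)
= (-8.0000, -1.0000)
||U^3 x|| = sqrt((-8.0000)^2 + (-1.0000)^2) = sqrt(65.0000) = 8.0623

8.0623


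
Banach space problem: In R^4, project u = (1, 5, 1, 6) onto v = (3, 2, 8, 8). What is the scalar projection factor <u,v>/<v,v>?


Computing <u,v> = 1*3 + 5*2 + 1*8 + 6*8 = 69
Computing <v,v> = 3^2 + 2^2 + 8^2 + 8^2 = 141
Projection coefficient = 69/141 = 0.4894

0.4894


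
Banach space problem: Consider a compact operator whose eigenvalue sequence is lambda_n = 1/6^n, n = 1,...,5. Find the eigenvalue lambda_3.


The eigenvalue formula gives lambda_3 = 1/6^3
= 1/216
= 0.0046

0.0046


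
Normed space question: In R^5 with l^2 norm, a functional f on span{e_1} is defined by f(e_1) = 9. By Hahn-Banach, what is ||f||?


The norm of f is given by ||f|| = sup_{||x||=1} |f(x)|.
On span{e_1}, ||e_1|| = 1, so ||f|| = |f(e_1)| / ||e_1||
= |9| / 1 = 9.0000

9.0000


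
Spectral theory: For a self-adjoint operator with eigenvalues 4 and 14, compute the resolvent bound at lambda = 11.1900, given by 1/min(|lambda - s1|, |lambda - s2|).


dist(11.1900, {4, 14}) = min(|11.1900 - 4|, |11.1900 - 14|)
= min(7.1900, 2.8100) = 2.8100
Resolvent bound = 1/2.8100 = 0.3559

0.3559


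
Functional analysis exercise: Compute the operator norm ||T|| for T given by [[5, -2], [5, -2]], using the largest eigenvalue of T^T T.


A^T A = [[50, -20], [-20, 8]]
trace(A^T A) = 58, det(A^T A) = 0
discriminant = 58^2 - 4*0 = 3364
Largest eigenvalue of A^T A = (trace + sqrt(disc))/2 = 58.0000
||T|| = sqrt(58.0000) = 7.6158

7.6158


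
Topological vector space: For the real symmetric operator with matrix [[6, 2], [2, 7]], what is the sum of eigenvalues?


For a self-adjoint (symmetric) matrix, the eigenvalues are real.
The sum of eigenvalues equals the trace of the matrix.
trace = 6 + 7 = 13

13


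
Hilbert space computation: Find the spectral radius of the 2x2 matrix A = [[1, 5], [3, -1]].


For a 2x2 matrix, eigenvalues satisfy lambda^2 - (trace)*lambda + det = 0
trace = 1 + -1 = 0
det = 1*-1 - 5*3 = -16
discriminant = 0^2 - 4*(-16) = 64
spectral radius = max |eigenvalue| = 4.0000

4.0000


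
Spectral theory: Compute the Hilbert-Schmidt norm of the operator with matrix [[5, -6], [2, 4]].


The Hilbert-Schmidt norm is sqrt(sum of squares of all entries).
Sum of squares = 5^2 + (-6)^2 + 2^2 + 4^2
= 25 + 36 + 4 + 16 = 81
||T||_HS = sqrt(81) = 9.0000

9.0000


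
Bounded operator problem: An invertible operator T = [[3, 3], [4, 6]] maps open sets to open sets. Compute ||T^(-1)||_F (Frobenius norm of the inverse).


det(T) = 3*6 - 3*4 = 6
T^(-1) = (1/6) * [[6, -3], [-4, 3]] = [[1.0000, -0.5000], [-0.6667, 0.5000]]
||T^(-1)||_F^2 = 1.0000^2 + (-0.5000)^2 + (-0.6667)^2 + 0.5000^2 = 1.9444
||T^(-1)||_F = sqrt(1.9444) = 1.3944

1.3944


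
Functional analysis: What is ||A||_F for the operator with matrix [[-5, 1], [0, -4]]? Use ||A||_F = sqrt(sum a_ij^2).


||A||_F^2 = sum a_ij^2
= (-5)^2 + 1^2 + 0^2 + (-4)^2
= 25 + 1 + 0 + 16 = 42
||A||_F = sqrt(42) = 6.4807

6.4807


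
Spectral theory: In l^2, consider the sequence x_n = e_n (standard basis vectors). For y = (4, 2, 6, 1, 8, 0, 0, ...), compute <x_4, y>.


x_4 = e_4 is the standard basis vector with 1 in position 4.
<x_4, y> = y_4 = 1
As n -> infinity, <x_n, y> -> 0, confirming weak convergence of (x_n) to 0.

1


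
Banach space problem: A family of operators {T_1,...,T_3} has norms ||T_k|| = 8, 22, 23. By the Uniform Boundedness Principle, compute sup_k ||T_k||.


By the Uniform Boundedness Principle, the supremum of norms is finite.
sup_k ||T_k|| = max(8, 22, 23) = 23

23


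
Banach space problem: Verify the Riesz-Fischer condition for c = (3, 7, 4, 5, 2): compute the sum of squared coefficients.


sum |c_n|^2 = 3^2 + 7^2 + 4^2 + 5^2 + 2^2
= 9 + 49 + 16 + 25 + 4
= 103

103


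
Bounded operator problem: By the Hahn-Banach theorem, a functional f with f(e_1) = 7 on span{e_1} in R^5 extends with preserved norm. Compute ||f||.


The norm of f is given by ||f|| = sup_{||x||=1} |f(x)|.
On span{e_1}, ||e_1|| = 1, so ||f|| = |f(e_1)| / ||e_1||
= |7| / 1 = 7.0000

7.0000


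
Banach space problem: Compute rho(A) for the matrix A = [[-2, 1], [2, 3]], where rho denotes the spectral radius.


For a 2x2 matrix, eigenvalues satisfy lambda^2 - (trace)*lambda + det = 0
trace = -2 + 3 = 1
det = -2*3 - 1*2 = -8
discriminant = 1^2 - 4*(-8) = 33
spectral radius = max |eigenvalue| = 3.3723

3.3723


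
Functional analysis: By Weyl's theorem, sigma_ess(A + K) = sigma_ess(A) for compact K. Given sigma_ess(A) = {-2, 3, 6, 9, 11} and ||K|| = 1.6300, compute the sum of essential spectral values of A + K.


By Weyl's theorem, the essential spectrum is invariant under compact perturbations.
sigma_ess(A + K) = sigma_ess(A) = {-2, 3, 6, 9, 11}
Sum = -2 + 3 + 6 + 9 + 11 = 27

27


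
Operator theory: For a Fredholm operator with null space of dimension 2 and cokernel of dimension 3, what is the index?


The Fredholm index is defined as ind(T) = dim(ker T) - dim(coker T)
= 2 - 3
= -1

-1


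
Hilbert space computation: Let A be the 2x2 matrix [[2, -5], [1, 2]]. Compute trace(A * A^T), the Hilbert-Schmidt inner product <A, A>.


trace(A * A^T) = sum of squares of all entries
= 2^2 + (-5)^2 + 1^2 + 2^2
= 4 + 25 + 1 + 4
= 34

34


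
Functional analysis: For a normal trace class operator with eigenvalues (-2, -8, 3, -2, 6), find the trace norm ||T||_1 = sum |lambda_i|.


For a normal operator, singular values equal |eigenvalues|.
Trace norm = sum |lambda_i| = 2 + 8 + 3 + 2 + 6
= 21

21


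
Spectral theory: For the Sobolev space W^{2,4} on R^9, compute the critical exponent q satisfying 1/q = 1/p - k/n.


Using the Sobolev embedding formula: 1/q = 1/p - k/n
1/q = 1/4 - 2/9 = 1/36
q = 1/(1/36) = 36

36.0000


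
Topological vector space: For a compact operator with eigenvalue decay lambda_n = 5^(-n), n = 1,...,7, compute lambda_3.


The eigenvalue formula gives lambda_3 = 1/5^3
= 1/125
= 0.0080

0.0080


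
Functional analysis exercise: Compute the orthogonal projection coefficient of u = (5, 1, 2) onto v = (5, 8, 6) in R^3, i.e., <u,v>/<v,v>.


Computing <u,v> = 5*5 + 1*8 + 2*6 = 45
Computing <v,v> = 5^2 + 8^2 + 6^2 = 125
Projection coefficient = 45/125 = 0.3600

0.3600


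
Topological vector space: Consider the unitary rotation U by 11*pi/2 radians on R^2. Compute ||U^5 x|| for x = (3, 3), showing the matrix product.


U is a rotation by theta = 11*pi/2
U^5 = rotation by 5*theta = 55*pi/2 = 3*pi/2 (mod 2*pi)
cos(3*pi/2) = 0.0000, sin(3*pi/2) = -1.0000
U^5 x = (0.0000 * 3 - -1.0000 * 3, -1.0000 * 3 + 0.0000 * 3)
= (3.0000, -3.0000)
||U^5 x|| = sqrt(3.0000^2 + (-3.0000)^2) = sqrt(18.0000) = 4.2426

4.2426


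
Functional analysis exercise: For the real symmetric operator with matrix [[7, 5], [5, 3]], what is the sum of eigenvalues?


For a self-adjoint (symmetric) matrix, the eigenvalues are real.
The sum of eigenvalues equals the trace of the matrix.
trace = 7 + 3 = 10

10


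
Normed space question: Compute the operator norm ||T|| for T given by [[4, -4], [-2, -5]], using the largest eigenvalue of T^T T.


A^T A = [[20, -6], [-6, 41]]
trace(A^T A) = 61, det(A^T A) = 784
discriminant = 61^2 - 4*784 = 585
Largest eigenvalue of A^T A = (trace + sqrt(disc))/2 = 42.5934
||T|| = sqrt(42.5934) = 6.5264

6.5264


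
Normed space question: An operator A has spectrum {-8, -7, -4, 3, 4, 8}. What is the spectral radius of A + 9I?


Spectrum of A + 9I = {1, 2, 5, 12, 13, 17}
Spectral radius = max |lambda| over the shifted spectrum
= max(1, 2, 5, 12, 13, 17) = 17

17


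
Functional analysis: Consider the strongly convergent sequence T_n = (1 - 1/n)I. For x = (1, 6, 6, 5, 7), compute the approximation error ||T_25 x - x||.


T_25 x - x = (1 - 1/25)x - x = -x/25
||x|| = sqrt(147) = 12.1244
||T_25 x - x|| = ||x||/25 = 12.1244/25 = 0.4850

0.4850


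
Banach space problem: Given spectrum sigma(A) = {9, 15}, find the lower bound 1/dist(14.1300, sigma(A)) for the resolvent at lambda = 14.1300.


dist(14.1300, {9, 15}) = min(|14.1300 - 9|, |14.1300 - 15|)
= min(5.1300, 0.8700) = 0.8700
Resolvent bound = 1/0.8700 = 1.1494

1.1494


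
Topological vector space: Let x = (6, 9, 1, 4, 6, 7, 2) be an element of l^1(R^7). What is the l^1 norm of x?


The l^1 norm equals the sum of absolute values of all components.
||x||_1 = 6 + 9 + 1 + 4 + 6 + 7 + 2
= 35

35.0000


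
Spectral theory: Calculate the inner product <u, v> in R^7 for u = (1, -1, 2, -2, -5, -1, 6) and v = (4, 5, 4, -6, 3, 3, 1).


Computing the standard inner product <u, v> = sum u_i * v_i
= 1*4 + -1*5 + 2*4 + -2*-6 + -5*3 + -1*3 + 6*1
= 4 + -5 + 8 + 12 + -15 + -3 + 6
= 7

7


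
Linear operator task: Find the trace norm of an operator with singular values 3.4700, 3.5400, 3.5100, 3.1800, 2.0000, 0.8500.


The nuclear norm is the sum of all singular values.
||T||_1 = 3.4700 + 3.5400 + 3.5100 + 3.1800 + 2.0000 + 0.8500
= 16.5500

16.5500


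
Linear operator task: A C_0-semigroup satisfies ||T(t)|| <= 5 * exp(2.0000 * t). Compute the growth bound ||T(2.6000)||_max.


||T(2.6000)|| <= 5 * exp(2.0000 * 2.6000)
= 5 * exp(5.2000)
= 5 * 181.2722
= 906.3612

906.3612


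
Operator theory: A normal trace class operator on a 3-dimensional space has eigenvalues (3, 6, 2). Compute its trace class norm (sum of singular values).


For a normal operator, singular values equal |eigenvalues|.
Trace norm = sum |lambda_i| = 3 + 6 + 2
= 11

11


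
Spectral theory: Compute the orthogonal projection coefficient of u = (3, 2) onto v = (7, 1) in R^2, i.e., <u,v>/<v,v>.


Computing <u,v> = 3*7 + 2*1 = 23
Computing <v,v> = 7^2 + 1^2 = 50
Projection coefficient = 23/50 = 0.4600

0.4600


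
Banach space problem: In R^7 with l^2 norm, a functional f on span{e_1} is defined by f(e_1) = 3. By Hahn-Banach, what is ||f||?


The norm of f is given by ||f|| = sup_{||x||=1} |f(x)|.
On span{e_1}, ||e_1|| = 1, so ||f|| = |f(e_1)| / ||e_1||
= |3| / 1 = 3.0000

3.0000


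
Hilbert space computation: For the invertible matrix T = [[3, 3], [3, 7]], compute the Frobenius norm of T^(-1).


det(T) = 3*7 - 3*3 = 12
T^(-1) = (1/12) * [[7, -3], [-3, 3]] = [[0.5833, -0.2500], [-0.2500, 0.2500]]
||T^(-1)||_F^2 = 0.5833^2 + (-0.2500)^2 + (-0.2500)^2 + 0.2500^2 = 0.5278
||T^(-1)||_F = sqrt(0.5278) = 0.7265

0.7265


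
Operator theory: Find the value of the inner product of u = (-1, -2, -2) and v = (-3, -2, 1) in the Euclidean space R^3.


Computing the standard inner product <u, v> = sum u_i * v_i
= -1*-3 + -2*-2 + -2*1
= 3 + 4 + -2
= 5

5


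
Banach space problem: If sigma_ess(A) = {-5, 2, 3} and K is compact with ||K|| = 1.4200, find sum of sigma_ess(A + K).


By Weyl's theorem, the essential spectrum is invariant under compact perturbations.
sigma_ess(A + K) = sigma_ess(A) = {-5, 2, 3}
Sum = -5 + 2 + 3 = 0

0


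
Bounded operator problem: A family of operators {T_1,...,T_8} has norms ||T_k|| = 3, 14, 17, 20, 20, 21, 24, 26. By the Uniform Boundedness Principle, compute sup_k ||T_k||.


By the Uniform Boundedness Principle, the supremum of norms is finite.
sup_k ||T_k|| = max(3, 14, 17, 20, 20, 21, 24, 26) = 26

26


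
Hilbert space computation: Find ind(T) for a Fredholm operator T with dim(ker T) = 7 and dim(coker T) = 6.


The Fredholm index is defined as ind(T) = dim(ker T) - dim(coker T)
= 7 - 6
= 1

1


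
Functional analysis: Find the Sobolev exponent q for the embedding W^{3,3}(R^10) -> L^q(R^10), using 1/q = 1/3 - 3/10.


Using the Sobolev embedding formula: 1/q = 1/p - k/n
1/q = 1/3 - 3/10 = 1/30
q = 1/(1/30) = 30

30.0000


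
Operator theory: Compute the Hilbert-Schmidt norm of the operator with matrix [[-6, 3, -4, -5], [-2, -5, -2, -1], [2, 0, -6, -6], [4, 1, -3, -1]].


The Hilbert-Schmidt norm is sqrt(sum of squares of all entries).
Sum of squares = (-6)^2 + 3^2 + (-4)^2 + (-5)^2 + (-2)^2 + (-5)^2 + (-2)^2 + (-1)^2 + 2^2 + 0^2 + (-6)^2 + (-6)^2 + 4^2 + 1^2 + (-3)^2 + (-1)^2
= 36 + 9 + 16 + 25 + 4 + 25 + 4 + 1 + 4 + 0 + 36 + 36 + 16 + 1 + 9 + 1 = 223
||T||_HS = sqrt(223) = 14.9332

14.9332


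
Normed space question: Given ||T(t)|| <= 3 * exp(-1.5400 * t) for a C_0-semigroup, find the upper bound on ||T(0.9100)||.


||T(0.9100)|| <= 3 * exp(-1.5400 * 0.9100)
= 3 * exp(-1.4014)
= 3 * 0.2463
= 0.7388

0.7388


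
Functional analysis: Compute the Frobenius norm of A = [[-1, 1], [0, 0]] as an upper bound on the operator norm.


||A||_F^2 = sum a_ij^2
= (-1)^2 + 1^2 + 0^2 + 0^2
= 1 + 1 + 0 + 0 = 2
||A||_F = sqrt(2) = 1.4142

1.4142


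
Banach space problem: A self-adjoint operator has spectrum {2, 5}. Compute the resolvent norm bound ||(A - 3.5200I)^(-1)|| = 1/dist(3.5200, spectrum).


dist(3.5200, {2, 5}) = min(|3.5200 - 2|, |3.5200 - 5|)
= min(1.5200, 1.4800) = 1.4800
Resolvent bound = 1/1.4800 = 0.6757

0.6757


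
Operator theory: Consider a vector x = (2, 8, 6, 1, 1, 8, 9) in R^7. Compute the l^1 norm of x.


The l^1 norm equals the sum of absolute values of all components.
||x||_1 = 2 + 8 + 6 + 1 + 1 + 8 + 9
= 35

35.0000


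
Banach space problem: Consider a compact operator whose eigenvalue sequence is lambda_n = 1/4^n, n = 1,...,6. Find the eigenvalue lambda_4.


The eigenvalue formula gives lambda_4 = 1/4^4
= 1/256
= 0.0039

0.0039


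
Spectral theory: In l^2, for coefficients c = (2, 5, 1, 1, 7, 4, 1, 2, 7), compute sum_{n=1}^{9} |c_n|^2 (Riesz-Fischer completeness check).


sum |c_n|^2 = 2^2 + 5^2 + 1^2 + 1^2 + 7^2 + 4^2 + 1^2 + 2^2 + 7^2
= 4 + 25 + 1 + 1 + 49 + 16 + 1 + 4 + 49
= 150

150


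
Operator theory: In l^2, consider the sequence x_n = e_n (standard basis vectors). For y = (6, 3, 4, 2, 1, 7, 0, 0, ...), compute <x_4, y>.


x_4 = e_4 is the standard basis vector with 1 in position 4.
<x_4, y> = y_4 = 2
As n -> infinity, <x_n, y> -> 0, confirming weak convergence of (x_n) to 0.

2


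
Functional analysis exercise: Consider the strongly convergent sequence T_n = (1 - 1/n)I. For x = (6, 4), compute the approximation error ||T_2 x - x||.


T_2 x - x = (1 - 1/2)x - x = -x/2
||x|| = sqrt(52) = 7.2111
||T_2 x - x|| = ||x||/2 = 7.2111/2 = 3.6056

3.6056


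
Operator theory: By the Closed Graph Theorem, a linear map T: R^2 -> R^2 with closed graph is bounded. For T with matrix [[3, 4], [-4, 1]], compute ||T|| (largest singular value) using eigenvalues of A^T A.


A^T A = [[25, 8], [8, 17]]
trace(A^T A) = 42, det(A^T A) = 361
discriminant = 42^2 - 4*361 = 320
Largest eigenvalue of A^T A = (trace + sqrt(disc))/2 = 29.9443
||T|| = sqrt(29.9443) = 5.4721

5.4721


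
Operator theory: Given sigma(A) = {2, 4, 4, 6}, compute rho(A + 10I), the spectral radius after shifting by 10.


Spectrum of A + 10I = {12, 14, 14, 16}
Spectral radius = max |lambda| over the shifted spectrum
= max(12, 14, 14, 16) = 16

16


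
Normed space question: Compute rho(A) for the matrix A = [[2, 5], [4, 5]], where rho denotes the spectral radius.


For a 2x2 matrix, eigenvalues satisfy lambda^2 - (trace)*lambda + det = 0
trace = 2 + 5 = 7
det = 2*5 - 5*4 = -10
discriminant = 7^2 - 4*(-10) = 89
spectral radius = max |eigenvalue| = 8.2170

8.2170


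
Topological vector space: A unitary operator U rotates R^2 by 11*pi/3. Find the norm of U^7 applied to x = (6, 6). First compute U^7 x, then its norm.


U is a rotation by theta = 11*pi/3
U^7 = rotation by 7*theta = 77*pi/3 = 5*pi/3 (mod 2*pi)
cos(5*pi/3) = 0.5000, sin(5*pi/3) = -0.8660
U^7 x = (0.5000 * 6 - -0.8660 * 6, -0.8660 * 6 + 0.5000 * 6)
= (8.1962, -2.1962)
||U^7 x|| = sqrt(8.1962^2 + (-2.1962)^2) = sqrt(72.0000) = 8.4853

8.4853


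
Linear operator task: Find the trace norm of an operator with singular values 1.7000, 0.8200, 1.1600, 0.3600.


The nuclear norm is the sum of all singular values.
||T||_1 = 1.7000 + 0.8200 + 1.1600 + 0.3600
= 4.0400

4.0400


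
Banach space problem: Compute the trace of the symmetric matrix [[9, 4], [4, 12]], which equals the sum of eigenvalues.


For a self-adjoint (symmetric) matrix, the eigenvalues are real.
The sum of eigenvalues equals the trace of the matrix.
trace = 9 + 12 = 21

21


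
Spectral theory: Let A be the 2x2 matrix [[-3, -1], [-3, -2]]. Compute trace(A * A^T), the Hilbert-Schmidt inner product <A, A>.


trace(A * A^T) = sum of squares of all entries
= (-3)^2 + (-1)^2 + (-3)^2 + (-2)^2
= 9 + 1 + 9 + 4
= 23

23


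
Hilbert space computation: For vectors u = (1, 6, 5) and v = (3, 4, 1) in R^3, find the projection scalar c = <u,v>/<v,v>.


Computing <u,v> = 1*3 + 6*4 + 5*1 = 32
Computing <v,v> = 3^2 + 4^2 + 1^2 = 26
Projection coefficient = 32/26 = 1.2308

1.2308


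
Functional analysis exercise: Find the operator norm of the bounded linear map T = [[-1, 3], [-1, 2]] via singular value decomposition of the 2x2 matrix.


A^T A = [[2, -5], [-5, 13]]
trace(A^T A) = 15, det(A^T A) = 1
discriminant = 15^2 - 4*1 = 221
Largest eigenvalue of A^T A = (trace + sqrt(disc))/2 = 14.9330
||T|| = sqrt(14.9330) = 3.8643

3.8643


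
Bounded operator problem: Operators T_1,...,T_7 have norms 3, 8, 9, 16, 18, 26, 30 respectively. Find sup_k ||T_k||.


By the Uniform Boundedness Principle, the supremum of norms is finite.
sup_k ||T_k|| = max(3, 8, 9, 16, 18, 26, 30) = 30

30


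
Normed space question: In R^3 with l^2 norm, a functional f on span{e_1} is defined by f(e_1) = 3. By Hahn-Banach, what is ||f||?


The norm of f is given by ||f|| = sup_{||x||=1} |f(x)|.
On span{e_1}, ||e_1|| = 1, so ||f|| = |f(e_1)| / ||e_1||
= |3| / 1 = 3.0000

3.0000


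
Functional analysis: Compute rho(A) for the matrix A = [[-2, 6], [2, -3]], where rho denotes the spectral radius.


For a 2x2 matrix, eigenvalues satisfy lambda^2 - (trace)*lambda + det = 0
trace = -2 + -3 = -5
det = -2*-3 - 6*2 = -6
discriminant = (-5)^2 - 4*(-6) = 49
spectral radius = max |eigenvalue| = 6.0000

6.0000


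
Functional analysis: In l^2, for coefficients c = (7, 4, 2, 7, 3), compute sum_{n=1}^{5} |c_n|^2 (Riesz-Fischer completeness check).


sum |c_n|^2 = 7^2 + 4^2 + 2^2 + 7^2 + 3^2
= 49 + 16 + 4 + 49 + 9
= 127

127


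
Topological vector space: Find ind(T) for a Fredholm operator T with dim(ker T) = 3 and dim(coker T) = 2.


The Fredholm index is defined as ind(T) = dim(ker T) - dim(coker T)
= 3 - 2
= 1

1


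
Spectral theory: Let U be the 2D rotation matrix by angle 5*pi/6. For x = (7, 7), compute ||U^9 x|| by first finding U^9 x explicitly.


U is a rotation by theta = 5*pi/6
U^9 = rotation by 9*theta = 45*pi/6 = 9*pi/6 (mod 2*pi)
cos(9*pi/6) = 0.0000, sin(9*pi/6) = -1.0000
U^9 x = (0.0000 * 7 - -1.0000 * 7, -1.0000 * 7 + 0.0000 * 7)
= (7.0000, -7.0000)
||U^9 x|| = sqrt(7.0000^2 + (-7.0000)^2) = sqrt(98.0000) = 9.8995

9.8995


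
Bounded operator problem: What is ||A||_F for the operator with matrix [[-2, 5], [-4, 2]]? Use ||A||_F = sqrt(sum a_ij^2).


||A||_F^2 = sum a_ij^2
= (-2)^2 + 5^2 + (-4)^2 + 2^2
= 4 + 25 + 16 + 4 = 49
||A||_F = sqrt(49) = 7.0000

7.0000


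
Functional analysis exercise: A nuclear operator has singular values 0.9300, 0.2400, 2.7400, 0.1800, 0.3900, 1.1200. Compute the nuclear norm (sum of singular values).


The nuclear norm is the sum of all singular values.
||T||_1 = 0.9300 + 0.2400 + 2.7400 + 0.1800 + 0.3900 + 1.1200
= 5.6000

5.6000


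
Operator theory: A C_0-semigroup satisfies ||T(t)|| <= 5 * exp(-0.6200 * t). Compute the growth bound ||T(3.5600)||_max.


||T(3.5600)|| <= 5 * exp(-0.6200 * 3.5600)
= 5 * exp(-2.2072)
= 5 * 0.1100
= 0.5500

0.5500


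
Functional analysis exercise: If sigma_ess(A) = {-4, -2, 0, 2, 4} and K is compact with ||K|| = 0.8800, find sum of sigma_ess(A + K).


By Weyl's theorem, the essential spectrum is invariant under compact perturbations.
sigma_ess(A + K) = sigma_ess(A) = {-4, -2, 0, 2, 4}
Sum = -4 + -2 + 0 + 2 + 4 = 0

0


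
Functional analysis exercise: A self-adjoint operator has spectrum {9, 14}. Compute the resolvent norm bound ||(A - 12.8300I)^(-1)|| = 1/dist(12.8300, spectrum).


dist(12.8300, {9, 14}) = min(|12.8300 - 9|, |12.8300 - 14|)
= min(3.8300, 1.1700) = 1.1700
Resolvent bound = 1/1.1700 = 0.8547

0.8547


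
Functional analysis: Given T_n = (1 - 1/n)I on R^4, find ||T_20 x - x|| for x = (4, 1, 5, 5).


T_20 x - x = (1 - 1/20)x - x = -x/20
||x|| = sqrt(67) = 8.1854
||T_20 x - x|| = ||x||/20 = 8.1854/20 = 0.4093

0.4093


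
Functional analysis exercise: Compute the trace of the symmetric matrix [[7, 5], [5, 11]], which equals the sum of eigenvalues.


For a self-adjoint (symmetric) matrix, the eigenvalues are real.
The sum of eigenvalues equals the trace of the matrix.
trace = 7 + 11 = 18

18


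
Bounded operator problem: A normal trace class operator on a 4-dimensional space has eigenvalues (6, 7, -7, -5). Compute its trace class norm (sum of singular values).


For a normal operator, singular values equal |eigenvalues|.
Trace norm = sum |lambda_i| = 6 + 7 + 7 + 5
= 25

25


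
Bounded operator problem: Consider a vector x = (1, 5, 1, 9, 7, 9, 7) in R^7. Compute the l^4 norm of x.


The l^4 norm = (sum |x_i|^4)^(1/4)
Sum of 4th powers = 1 + 625 + 1 + 6561 + 2401 + 6561 + 2401 = 18551
||x||_4 = (18551)^(1/4) = 11.6706

11.6706


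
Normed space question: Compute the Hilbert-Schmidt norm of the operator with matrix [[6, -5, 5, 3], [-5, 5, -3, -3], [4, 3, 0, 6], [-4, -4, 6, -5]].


The Hilbert-Schmidt norm is sqrt(sum of squares of all entries).
Sum of squares = 6^2 + (-5)^2 + 5^2 + 3^2 + (-5)^2 + 5^2 + (-3)^2 + (-3)^2 + 4^2 + 3^2 + 0^2 + 6^2 + (-4)^2 + (-4)^2 + 6^2 + (-5)^2
= 36 + 25 + 25 + 9 + 25 + 25 + 9 + 9 + 16 + 9 + 0 + 36 + 16 + 16 + 36 + 25 = 317
||T||_HS = sqrt(317) = 17.8045

17.8045


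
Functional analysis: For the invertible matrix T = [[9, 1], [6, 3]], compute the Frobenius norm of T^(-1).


det(T) = 9*3 - 1*6 = 21
T^(-1) = (1/21) * [[3, -1], [-6, 9]] = [[0.1429, -0.0476], [-0.2857, 0.4286]]
||T^(-1)||_F^2 = 0.1429^2 + (-0.0476)^2 + (-0.2857)^2 + 0.4286^2 = 0.2880
||T^(-1)||_F = sqrt(0.2880) = 0.5366

0.5366


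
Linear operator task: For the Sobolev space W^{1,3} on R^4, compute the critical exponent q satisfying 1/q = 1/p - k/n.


Using the Sobolev embedding formula: 1/q = 1/p - k/n
1/q = 1/3 - 1/4 = 1/12
q = 1/(1/12) = 12

12.0000


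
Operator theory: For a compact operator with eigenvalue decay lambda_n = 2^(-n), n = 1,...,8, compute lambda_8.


The eigenvalue formula gives lambda_8 = 1/2^8
= 1/256
= 0.0039

0.0039


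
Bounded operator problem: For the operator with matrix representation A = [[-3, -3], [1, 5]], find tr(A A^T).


trace(A * A^T) = sum of squares of all entries
= (-3)^2 + (-3)^2 + 1^2 + 5^2
= 9 + 9 + 1 + 25
= 44

44


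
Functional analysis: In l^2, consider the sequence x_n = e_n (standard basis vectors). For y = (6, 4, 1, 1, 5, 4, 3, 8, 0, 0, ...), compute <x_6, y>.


x_6 = e_6 is the standard basis vector with 1 in position 6.
<x_6, y> = y_6 = 4
As n -> infinity, <x_n, y> -> 0, confirming weak convergence of (x_n) to 0.

4


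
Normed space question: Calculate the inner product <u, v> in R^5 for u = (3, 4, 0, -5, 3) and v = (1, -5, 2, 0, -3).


Computing the standard inner product <u, v> = sum u_i * v_i
= 3*1 + 4*-5 + 0*2 + -5*0 + 3*-3
= 3 + -20 + 0 + 0 + -9
= -26

-26


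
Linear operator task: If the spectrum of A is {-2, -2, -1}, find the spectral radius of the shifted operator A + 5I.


Spectrum of A + 5I = {3, 3, 4}
Spectral radius = max |lambda| over the shifted spectrum
= max(3, 3, 4) = 4

4


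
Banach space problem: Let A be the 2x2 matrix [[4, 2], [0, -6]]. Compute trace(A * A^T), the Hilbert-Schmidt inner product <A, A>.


trace(A * A^T) = sum of squares of all entries
= 4^2 + 2^2 + 0^2 + (-6)^2
= 16 + 4 + 0 + 36
= 56

56


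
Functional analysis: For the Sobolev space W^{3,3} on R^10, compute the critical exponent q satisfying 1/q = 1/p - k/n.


Using the Sobolev embedding formula: 1/q = 1/p - k/n
1/q = 1/3 - 3/10 = 1/30
q = 1/(1/30) = 30

30.0000


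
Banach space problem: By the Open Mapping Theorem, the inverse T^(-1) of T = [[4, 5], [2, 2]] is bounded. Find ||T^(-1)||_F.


det(T) = 4*2 - 5*2 = -2
T^(-1) = (1/-2) * [[2, -5], [-2, 4]] = [[-1.0000, 2.5000], [1.0000, -2.0000]]
||T^(-1)||_F^2 = (-1.0000)^2 + 2.5000^2 + 1.0000^2 + (-2.0000)^2 = 12.2500
||T^(-1)||_F = sqrt(12.2500) = 3.5000

3.5000


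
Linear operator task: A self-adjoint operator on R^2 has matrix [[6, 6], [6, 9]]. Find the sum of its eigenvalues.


For a self-adjoint (symmetric) matrix, the eigenvalues are real.
The sum of eigenvalues equals the trace of the matrix.
trace = 6 + 9 = 15

15


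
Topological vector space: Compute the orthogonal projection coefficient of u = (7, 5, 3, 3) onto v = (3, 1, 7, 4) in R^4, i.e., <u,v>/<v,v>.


Computing <u,v> = 7*3 + 5*1 + 3*7 + 3*4 = 59
Computing <v,v> = 3^2 + 1^2 + 7^2 + 4^2 = 75
Projection coefficient = 59/75 = 0.7867

0.7867


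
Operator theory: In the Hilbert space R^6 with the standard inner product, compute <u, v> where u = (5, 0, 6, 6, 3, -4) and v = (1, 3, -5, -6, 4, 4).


Computing the standard inner product <u, v> = sum u_i * v_i
= 5*1 + 0*3 + 6*-5 + 6*-6 + 3*4 + -4*4
= 5 + 0 + -30 + -36 + 12 + -16
= -65

-65


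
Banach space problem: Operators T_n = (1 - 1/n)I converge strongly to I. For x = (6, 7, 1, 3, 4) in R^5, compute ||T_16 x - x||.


T_16 x - x = (1 - 1/16)x - x = -x/16
||x|| = sqrt(111) = 10.5357
||T_16 x - x|| = ||x||/16 = 10.5357/16 = 0.6585

0.6585


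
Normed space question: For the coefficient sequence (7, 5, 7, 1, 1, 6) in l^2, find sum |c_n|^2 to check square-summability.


sum |c_n|^2 = 7^2 + 5^2 + 7^2 + 1^2 + 1^2 + 6^2
= 49 + 25 + 49 + 1 + 1 + 36
= 161

161


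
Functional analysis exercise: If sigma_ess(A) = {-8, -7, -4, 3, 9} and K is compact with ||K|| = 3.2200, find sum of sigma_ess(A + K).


By Weyl's theorem, the essential spectrum is invariant under compact perturbations.
sigma_ess(A + K) = sigma_ess(A) = {-8, -7, -4, 3, 9}
Sum = -8 + -7 + -4 + 3 + 9 = -7

-7


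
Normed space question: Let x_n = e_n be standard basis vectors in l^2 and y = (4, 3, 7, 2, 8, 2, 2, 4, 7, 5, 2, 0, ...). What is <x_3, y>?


x_3 = e_3 is the standard basis vector with 1 in position 3.
<x_3, y> = y_3 = 7
As n -> infinity, <x_n, y> -> 0, confirming weak convergence of (x_n) to 0.

7


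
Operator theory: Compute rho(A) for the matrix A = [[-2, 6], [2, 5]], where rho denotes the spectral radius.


For a 2x2 matrix, eigenvalues satisfy lambda^2 - (trace)*lambda + det = 0
trace = -2 + 5 = 3
det = -2*5 - 6*2 = -22
discriminant = 3^2 - 4*(-22) = 97
spectral radius = max |eigenvalue| = 6.4244

6.4244


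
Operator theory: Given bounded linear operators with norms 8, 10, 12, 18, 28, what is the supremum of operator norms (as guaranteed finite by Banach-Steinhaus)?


By the Uniform Boundedness Principle, the supremum of norms is finite.
sup_k ||T_k|| = max(8, 10, 12, 18, 28) = 28

28


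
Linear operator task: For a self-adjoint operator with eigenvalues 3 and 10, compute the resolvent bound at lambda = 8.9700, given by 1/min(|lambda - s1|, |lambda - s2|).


dist(8.9700, {3, 10}) = min(|8.9700 - 3|, |8.9700 - 10|)
= min(5.9700, 1.0300) = 1.0300
Resolvent bound = 1/1.0300 = 0.9709

0.9709


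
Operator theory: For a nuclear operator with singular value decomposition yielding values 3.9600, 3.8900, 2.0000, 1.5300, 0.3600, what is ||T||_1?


The nuclear norm is the sum of all singular values.
||T||_1 = 3.9600 + 3.8900 + 2.0000 + 1.5300 + 0.3600
= 11.7400

11.7400


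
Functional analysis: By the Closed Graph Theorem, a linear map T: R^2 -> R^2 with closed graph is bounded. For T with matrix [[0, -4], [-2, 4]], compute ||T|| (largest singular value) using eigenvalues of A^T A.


A^T A = [[4, -8], [-8, 32]]
trace(A^T A) = 36, det(A^T A) = 64
discriminant = 36^2 - 4*64 = 1040
Largest eigenvalue of A^T A = (trace + sqrt(disc))/2 = 34.1245
||T|| = sqrt(34.1245) = 5.8416

5.8416


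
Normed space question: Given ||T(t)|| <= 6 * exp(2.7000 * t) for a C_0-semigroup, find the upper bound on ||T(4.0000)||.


||T(4.0000)|| <= 6 * exp(2.7000 * 4.0000)
= 6 * exp(10.8000)
= 6 * 49020.8011
= 294124.8068

294124.8068


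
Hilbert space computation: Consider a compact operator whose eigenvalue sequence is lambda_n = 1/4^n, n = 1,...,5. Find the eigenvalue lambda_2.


The eigenvalue formula gives lambda_2 = 1/4^2
= 1/16
= 0.0625

0.0625


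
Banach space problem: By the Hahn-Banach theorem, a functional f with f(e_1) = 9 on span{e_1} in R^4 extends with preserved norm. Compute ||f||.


The norm of f is given by ||f|| = sup_{||x||=1} |f(x)|.
On span{e_1}, ||e_1|| = 1, so ||f|| = |f(e_1)| / ||e_1||
= |9| / 1 = 9.0000

9.0000


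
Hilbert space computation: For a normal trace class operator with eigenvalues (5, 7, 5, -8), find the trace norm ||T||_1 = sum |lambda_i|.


For a normal operator, singular values equal |eigenvalues|.
Trace norm = sum |lambda_i| = 5 + 7 + 5 + 8
= 25

25


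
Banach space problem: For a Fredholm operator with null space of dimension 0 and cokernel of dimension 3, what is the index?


The Fredholm index is defined as ind(T) = dim(ker T) - dim(coker T)
= 0 - 3
= -3

-3


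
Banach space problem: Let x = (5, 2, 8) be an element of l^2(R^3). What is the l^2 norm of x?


The l^2 norm = (sum |x_i|^2)^(1/2)
Sum of 2th powers = 25 + 4 + 64 = 93
||x||_2 = (93)^(1/2) = 9.6437

9.6437


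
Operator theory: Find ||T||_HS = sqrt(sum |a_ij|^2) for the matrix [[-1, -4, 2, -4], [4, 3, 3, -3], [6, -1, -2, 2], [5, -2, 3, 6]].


The Hilbert-Schmidt norm is sqrt(sum of squares of all entries).
Sum of squares = (-1)^2 + (-4)^2 + 2^2 + (-4)^2 + 4^2 + 3^2 + 3^2 + (-3)^2 + 6^2 + (-1)^2 + (-2)^2 + 2^2 + 5^2 + (-2)^2 + 3^2 + 6^2
= 1 + 16 + 4 + 16 + 16 + 9 + 9 + 9 + 36 + 1 + 4 + 4 + 25 + 4 + 9 + 36 = 199
||T||_HS = sqrt(199) = 14.1067

14.1067


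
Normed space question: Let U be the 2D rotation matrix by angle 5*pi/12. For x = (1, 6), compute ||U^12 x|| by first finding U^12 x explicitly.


U is a rotation by theta = 5*pi/12
U^12 = rotation by 12*theta = 60*pi/12 = 12*pi/12 (mod 2*pi)
cos(12*pi/12) = -1.0000, sin(12*pi/12) = 0.0000
U^12 x = (-1.0000 * 1 - 0.0000 * 6, 0.0000 * 1 + -1.0000 * 6)
= (-1.0000, -6.0000)
||U^12 x|| = sqrt((-1.0000)^2 + (-6.0000)^2) = sqrt(37.0000) = 6.0828

6.0828


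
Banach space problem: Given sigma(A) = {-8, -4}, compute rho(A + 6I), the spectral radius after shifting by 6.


Spectrum of A + 6I = {-2, 2}
Spectral radius = max |lambda| over the shifted spectrum
= max(2, 2) = 2

2


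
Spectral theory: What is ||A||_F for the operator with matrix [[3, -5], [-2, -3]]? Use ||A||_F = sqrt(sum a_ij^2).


||A||_F^2 = sum a_ij^2
= 3^2 + (-5)^2 + (-2)^2 + (-3)^2
= 9 + 25 + 4 + 9 = 47
||A||_F = sqrt(47) = 6.8557

6.8557


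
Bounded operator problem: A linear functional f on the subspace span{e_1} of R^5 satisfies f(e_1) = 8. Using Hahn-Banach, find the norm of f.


The norm of f is given by ||f|| = sup_{||x||=1} |f(x)|.
On span{e_1}, ||e_1|| = 1, so ||f|| = |f(e_1)| / ||e_1||
= |8| / 1 = 8.0000

8.0000


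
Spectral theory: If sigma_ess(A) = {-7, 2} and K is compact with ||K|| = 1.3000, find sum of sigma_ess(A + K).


By Weyl's theorem, the essential spectrum is invariant under compact perturbations.
sigma_ess(A + K) = sigma_ess(A) = {-7, 2}
Sum = -7 + 2 = -5

-5


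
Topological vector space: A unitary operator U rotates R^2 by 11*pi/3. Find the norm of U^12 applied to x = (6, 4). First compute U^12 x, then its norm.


U is a rotation by theta = 11*pi/3
U^12 = rotation by 12*theta = 132*pi/3 = 0*pi/3 (mod 2*pi)
cos(0*pi/3) = 1.0000, sin(0*pi/3) = 0.0000
U^12 x = (1.0000 * 6 - 0.0000 * 4, 0.0000 * 6 + 1.0000 * 4)
= (6.0000, 4.0000)
||U^12 x|| = sqrt(6.0000^2 + 4.0000^2) = sqrt(52.0000) = 7.2111

7.2111


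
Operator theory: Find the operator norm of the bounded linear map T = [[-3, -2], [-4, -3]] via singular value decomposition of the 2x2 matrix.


A^T A = [[25, 18], [18, 13]]
trace(A^T A) = 38, det(A^T A) = 1
discriminant = 38^2 - 4*1 = 1440
Largest eigenvalue of A^T A = (trace + sqrt(disc))/2 = 37.9737
||T|| = sqrt(37.9737) = 6.1623

6.1623


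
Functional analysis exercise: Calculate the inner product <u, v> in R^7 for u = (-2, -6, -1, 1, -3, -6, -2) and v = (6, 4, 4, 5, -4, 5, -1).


Computing the standard inner product <u, v> = sum u_i * v_i
= -2*6 + -6*4 + -1*4 + 1*5 + -3*-4 + -6*5 + -2*-1
= -12 + -24 + -4 + 5 + 12 + -30 + 2
= -51

-51


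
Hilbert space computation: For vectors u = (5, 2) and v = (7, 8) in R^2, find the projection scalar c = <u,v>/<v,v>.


Computing <u,v> = 5*7 + 2*8 = 51
Computing <v,v> = 7^2 + 8^2 = 113
Projection coefficient = 51/113 = 0.4513

0.4513


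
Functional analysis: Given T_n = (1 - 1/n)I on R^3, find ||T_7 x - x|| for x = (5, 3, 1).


T_7 x - x = (1 - 1/7)x - x = -x/7
||x|| = sqrt(35) = 5.9161
||T_7 x - x|| = ||x||/7 = 5.9161/7 = 0.8452

0.8452


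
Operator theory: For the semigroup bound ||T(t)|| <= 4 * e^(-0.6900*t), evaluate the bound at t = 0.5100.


||T(0.5100)|| <= 4 * exp(-0.6900 * 0.5100)
= 4 * exp(-0.3519)
= 4 * 0.7034
= 2.8134

2.8134


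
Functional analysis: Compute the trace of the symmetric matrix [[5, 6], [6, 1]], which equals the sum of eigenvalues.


For a self-adjoint (symmetric) matrix, the eigenvalues are real.
The sum of eigenvalues equals the trace of the matrix.
trace = 5 + 1 = 6

6


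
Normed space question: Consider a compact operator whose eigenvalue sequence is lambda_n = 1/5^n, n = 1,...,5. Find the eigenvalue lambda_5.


The eigenvalue formula gives lambda_5 = 1/5^5
= 1/3125
= 3.2000e-04

3.2000e-04


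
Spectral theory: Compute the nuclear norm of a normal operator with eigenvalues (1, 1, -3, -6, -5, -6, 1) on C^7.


For a normal operator, singular values equal |eigenvalues|.
Trace norm = sum |lambda_i| = 1 + 1 + 3 + 6 + 5 + 6 + 1
= 23

23


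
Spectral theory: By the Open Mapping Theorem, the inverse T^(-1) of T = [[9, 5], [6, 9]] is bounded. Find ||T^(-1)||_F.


det(T) = 9*9 - 5*6 = 51
T^(-1) = (1/51) * [[9, -5], [-6, 9]] = [[0.1765, -0.0980], [-0.1176, 0.1765]]
||T^(-1)||_F^2 = 0.1765^2 + (-0.0980)^2 + (-0.1176)^2 + 0.1765^2 = 0.0857
||T^(-1)||_F = sqrt(0.0857) = 0.2928

0.2928


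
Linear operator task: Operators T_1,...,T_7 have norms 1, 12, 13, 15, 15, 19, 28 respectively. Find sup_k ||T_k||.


By the Uniform Boundedness Principle, the supremum of norms is finite.
sup_k ||T_k|| = max(1, 12, 13, 15, 15, 19, 28) = 28

28


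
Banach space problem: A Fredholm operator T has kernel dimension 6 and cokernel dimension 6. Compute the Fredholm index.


The Fredholm index is defined as ind(T) = dim(ker T) - dim(coker T)
= 6 - 6
= 0

0


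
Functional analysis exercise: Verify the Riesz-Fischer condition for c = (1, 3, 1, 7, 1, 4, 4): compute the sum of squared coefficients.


sum |c_n|^2 = 1^2 + 3^2 + 1^2 + 7^2 + 1^2 + 4^2 + 4^2
= 1 + 9 + 1 + 49 + 1 + 16 + 16
= 93

93


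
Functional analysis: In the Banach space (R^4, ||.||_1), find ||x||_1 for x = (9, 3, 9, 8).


The l^1 norm equals the sum of absolute values of all components.
||x||_1 = 9 + 3 + 9 + 8
= 29

29.0000


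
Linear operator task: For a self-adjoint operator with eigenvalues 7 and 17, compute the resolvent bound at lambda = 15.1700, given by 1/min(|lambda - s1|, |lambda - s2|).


dist(15.1700, {7, 17}) = min(|15.1700 - 7|, |15.1700 - 17|)
= min(8.1700, 1.8300) = 1.8300
Resolvent bound = 1/1.8300 = 0.5464

0.5464


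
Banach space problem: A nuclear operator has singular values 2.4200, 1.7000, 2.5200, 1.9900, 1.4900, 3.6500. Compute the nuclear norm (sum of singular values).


The nuclear norm is the sum of all singular values.
||T||_1 = 2.4200 + 1.7000 + 2.5200 + 1.9900 + 1.4900 + 3.6500
= 13.7700

13.7700


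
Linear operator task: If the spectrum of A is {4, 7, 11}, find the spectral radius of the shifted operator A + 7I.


Spectrum of A + 7I = {11, 14, 18}
Spectral radius = max |lambda| over the shifted spectrum
= max(11, 14, 18) = 18

18


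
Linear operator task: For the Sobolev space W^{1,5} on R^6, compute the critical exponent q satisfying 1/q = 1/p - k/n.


Using the Sobolev embedding formula: 1/q = 1/p - k/n
1/q = 1/5 - 1/6 = 1/30
q = 1/(1/30) = 30

30.0000


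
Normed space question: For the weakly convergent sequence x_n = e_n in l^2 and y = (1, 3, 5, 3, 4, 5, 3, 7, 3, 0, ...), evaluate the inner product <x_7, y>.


x_7 = e_7 is the standard basis vector with 1 in position 7.
<x_7, y> = y_7 = 3
As n -> infinity, <x_n, y> -> 0, confirming weak convergence of (x_n) to 0.

3


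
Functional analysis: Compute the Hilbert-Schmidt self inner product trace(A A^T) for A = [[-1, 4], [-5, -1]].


trace(A * A^T) = sum of squares of all entries
= (-1)^2 + 4^2 + (-5)^2 + (-1)^2
= 1 + 16 + 25 + 1
= 43

43


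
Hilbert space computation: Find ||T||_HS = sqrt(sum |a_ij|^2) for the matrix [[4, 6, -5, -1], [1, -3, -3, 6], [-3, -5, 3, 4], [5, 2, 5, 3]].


The Hilbert-Schmidt norm is sqrt(sum of squares of all entries).
Sum of squares = 4^2 + 6^2 + (-5)^2 + (-1)^2 + 1^2 + (-3)^2 + (-3)^2 + 6^2 + (-3)^2 + (-5)^2 + 3^2 + 4^2 + 5^2 + 2^2 + 5^2 + 3^2
= 16 + 36 + 25 + 1 + 1 + 9 + 9 + 36 + 9 + 25 + 9 + 16 + 25 + 4 + 25 + 9 = 255
||T||_HS = sqrt(255) = 15.9687

15.9687


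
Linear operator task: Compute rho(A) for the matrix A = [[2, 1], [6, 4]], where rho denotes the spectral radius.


For a 2x2 matrix, eigenvalues satisfy lambda^2 - (trace)*lambda + det = 0
trace = 2 + 4 = 6
det = 2*4 - 1*6 = 2
discriminant = 6^2 - 4*(2) = 28
spectral radius = max |eigenvalue| = 5.6458

5.6458
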